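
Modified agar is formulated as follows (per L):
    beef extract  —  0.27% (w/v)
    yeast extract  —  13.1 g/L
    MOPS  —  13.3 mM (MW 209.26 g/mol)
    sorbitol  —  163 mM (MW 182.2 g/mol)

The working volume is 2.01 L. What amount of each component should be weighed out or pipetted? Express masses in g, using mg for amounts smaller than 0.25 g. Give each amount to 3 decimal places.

Scale factor relative to 1 L: 2.01.
beef extract: 0.27 g per 100 mL × 2010 mL ÷ 100 = 5.427 g
yeast extract: 13.1 g/L × 2.01 L = 26.331 g
MOPS: 13.3 mmol/L × 209.26 g/mol × 2.01 L ÷ 1000 = 5.594 g
sorbitol: 163 mmol/L × 182.2 g/mol × 2.01 L ÷ 1000 = 59.694 g

beef extract 5.427 g; yeast extract 26.331 g; MOPS 5.594 g; sorbitol 59.694 g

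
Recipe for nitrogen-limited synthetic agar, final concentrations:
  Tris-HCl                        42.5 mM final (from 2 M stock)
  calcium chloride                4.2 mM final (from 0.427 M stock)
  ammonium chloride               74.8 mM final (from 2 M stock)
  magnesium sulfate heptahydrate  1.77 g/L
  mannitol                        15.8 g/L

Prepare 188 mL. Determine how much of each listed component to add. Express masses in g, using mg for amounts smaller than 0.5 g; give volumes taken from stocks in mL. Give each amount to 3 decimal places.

Scale factor relative to 1 L: 0.188.
Tris-HCl: dilute stock: 42.5 mM × 188 mL ÷ 2000 mM = 3.995 mL
calcium chloride: dilute stock: 4.2 mM × 188 mL ÷ 427 mM = 1.849 mL
ammonium chloride: V = C2·V2/C1 = 74.8 mM × 188 mL ÷ 2000 mM = 7.031 mL
magnesium sulfate heptahydrate: 1.77 g/L × 0.188 L = 0.33276 g = 332.760 mg
mannitol: 15.8 g/L × 0.188 L = 2.970 g

Tris-HCl 3.995 mL; calcium chloride 1.849 mL; ammonium chloride 7.031 mL; magnesium sulfate heptahydrate 332.760 mg; mannitol 2.970 g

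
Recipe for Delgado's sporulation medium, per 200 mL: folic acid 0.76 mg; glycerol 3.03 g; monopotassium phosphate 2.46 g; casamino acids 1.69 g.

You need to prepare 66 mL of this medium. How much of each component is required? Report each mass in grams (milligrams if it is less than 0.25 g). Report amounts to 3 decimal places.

folic acid 0.251 mg; glycerol 1.000 g; monopotassium phosphate 0.812 g; casamino acids 0.558 g

Scale factor = 66 mL / 200 mL = 0.33.
folic acid: 0.76 mg × (66 mL / 200 mL) = 0.251 mg
glycerol: 3.03 g × (66 mL / 200 mL) = 1.000 g
monopotassium phosphate: 2.46 g × (66 mL / 200 mL) = 0.812 g
casamino acids: 1.69 g × (66 mL / 200 mL) = 0.558 g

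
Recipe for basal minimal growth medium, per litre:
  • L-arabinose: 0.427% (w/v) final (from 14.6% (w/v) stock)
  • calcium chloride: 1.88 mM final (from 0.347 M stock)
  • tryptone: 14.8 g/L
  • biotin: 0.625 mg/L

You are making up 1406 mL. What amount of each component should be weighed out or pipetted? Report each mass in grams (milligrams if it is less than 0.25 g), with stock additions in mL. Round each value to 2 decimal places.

Scale factor relative to 1 L: 1.406.
L-arabinose: dilute stock: 0.427% ÷ 14.6% × 1406 mL = 41.12 mL
calcium chloride: C1V1 = C2V2 → 1.88 mM × 1406 mL ÷ 347 mM = 7.62 mL
tryptone: 14.8 g/L × 1.406 L = 20.81 g
biotin: 0.625 mg/L × 1.406 L = 0.88 mg

L-arabinose 41.12 mL; calcium chloride 7.62 mL; tryptone 20.81 g; biotin 0.88 mg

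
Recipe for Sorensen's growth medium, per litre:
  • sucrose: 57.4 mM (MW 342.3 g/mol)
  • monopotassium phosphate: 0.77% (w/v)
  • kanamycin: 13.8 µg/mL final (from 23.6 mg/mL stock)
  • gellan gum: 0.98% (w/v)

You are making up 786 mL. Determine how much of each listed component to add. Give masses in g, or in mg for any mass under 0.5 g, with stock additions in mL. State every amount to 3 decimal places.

sucrose 15.443 g; monopotassium phosphate 6.052 g; kanamycin 0.460 mL; gellan gum 7.703 g

Scale factor relative to 1 L: 0.786.
sucrose: 57.4 mmol/L × 342.3 g/mol × 0.786 L ÷ 1000 = 15.443 g
monopotassium phosphate: 0.77% w/v = 7.7 g/L → 7.7 × 0.786 L = 6.052 g
kanamycin: V = C2·V2/C1 = 13.8 µg/mL × 786 mL ÷ 23600 µg/mL = 0.460 mL
gellan gum: 0.98 g per 100 mL × 786 mL ÷ 100 = 7.703 g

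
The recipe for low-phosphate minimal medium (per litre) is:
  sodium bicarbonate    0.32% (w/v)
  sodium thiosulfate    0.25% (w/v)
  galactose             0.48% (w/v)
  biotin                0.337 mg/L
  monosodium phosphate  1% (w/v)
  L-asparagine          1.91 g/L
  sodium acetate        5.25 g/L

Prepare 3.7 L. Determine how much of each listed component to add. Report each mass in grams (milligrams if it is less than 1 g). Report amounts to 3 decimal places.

Working volume: 3.7 L.
sodium bicarbonate: 0.32% w/v = 3.2 g/L → 3.2 × 3.7 L = 11.840 g
sodium thiosulfate: 0.25 g per 100 mL × 3700 mL ÷ 100 = 9.250 g
galactose: 0.48 g per 100 mL × 3700 mL ÷ 100 = 17.760 g
biotin: 0.337 mg/L × 3.7 L = 1.247 mg
monosodium phosphate: 1 g per 100 mL × 3700 mL ÷ 100 = 37.000 g
L-asparagine: 1.91 g/L × 3.7 L = 7.067 g
sodium acetate: 5.25 g/L × 3.7 L = 19.425 g

sodium bicarbonate 11.840 g; sodium thiosulfate 9.250 g; galactose 17.760 g; biotin 1.247 mg; monosodium phosphate 37.000 g; L-asparagine 7.067 g; sodium acetate 19.425 g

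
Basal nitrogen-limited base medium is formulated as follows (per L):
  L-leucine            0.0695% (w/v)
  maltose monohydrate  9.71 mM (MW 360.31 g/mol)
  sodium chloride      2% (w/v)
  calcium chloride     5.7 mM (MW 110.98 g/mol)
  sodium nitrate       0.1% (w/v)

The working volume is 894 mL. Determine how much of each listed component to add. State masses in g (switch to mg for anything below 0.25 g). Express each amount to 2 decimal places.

Working volume: 894 mL = 0.894 L.
L-leucine: 0.0695% w/v = 0.695 g/L → 0.695 × 0.894 L = 0.62 g
maltose monohydrate: 9.71 mmol/L × 360.31 g/mol × 0.894 L ÷ 1000 = 3.13 g
sodium chloride: 2 g per 100 mL × 894 mL ÷ 100 = 17.88 g
calcium chloride: 5.7 mmol/L × 110.98 g/mol × 0.894 L ÷ 1000 = 0.57 g
sodium nitrate: 0.1% w/v = 1 g/L → 1 × 0.894 L = 0.89 g

L-leucine 0.62 g; maltose monohydrate 3.13 g; sodium chloride 17.88 g; calcium chloride 0.57 g; sodium nitrate 0.89 g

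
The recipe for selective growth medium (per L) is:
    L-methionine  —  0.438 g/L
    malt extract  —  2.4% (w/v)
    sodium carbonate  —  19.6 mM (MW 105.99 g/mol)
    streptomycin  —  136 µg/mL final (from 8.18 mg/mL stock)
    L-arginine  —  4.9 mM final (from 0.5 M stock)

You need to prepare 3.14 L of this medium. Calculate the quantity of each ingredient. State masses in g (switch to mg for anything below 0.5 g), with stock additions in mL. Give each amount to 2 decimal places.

L-methionine 1.38 g; malt extract 75.36 g; sodium carbonate 6.52 g; streptomycin 52.21 mL; L-arginine 30.77 mL

Working volume: 3.14 L.
L-methionine: 0.438 g/L × 3.14 L = 1.38 g
malt extract: 2.4% w/v = 24 g/L → 24 × 3.14 L = 75.36 g
sodium carbonate: 19.6 mmol/L × 105.99 g/mol × 3.14 L ÷ 1000 = 6.52 g
streptomycin: V = C2·V2/C1 = 136 µg/mL × 3140 mL ÷ 8180 µg/mL = 52.21 mL
L-arginine: C1V1 = C2V2 → 4.9 mM × 3140 mL ÷ 500 mM = 30.77 mL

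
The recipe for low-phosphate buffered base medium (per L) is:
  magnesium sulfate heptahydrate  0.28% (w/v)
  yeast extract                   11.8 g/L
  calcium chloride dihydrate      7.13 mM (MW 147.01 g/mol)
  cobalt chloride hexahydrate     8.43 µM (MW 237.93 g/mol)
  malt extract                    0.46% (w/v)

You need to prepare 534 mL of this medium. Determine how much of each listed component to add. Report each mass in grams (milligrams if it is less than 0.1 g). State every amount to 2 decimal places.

magnesium sulfate heptahydrate 1.50 g; yeast extract 6.30 g; calcium chloride dihydrate 0.56 g; cobalt chloride hexahydrate 1.07 mg; malt extract 2.46 g

Working volume: 534 mL = 0.534 L.
magnesium sulfate heptahydrate: 0.28 g per 100 mL × 534 mL ÷ 100 = 1.50 g
yeast extract: 11.8 g/L × 0.534 L = 6.30 g
calcium chloride dihydrate: 7.13 mmol/L × 147.01 g/mol × 0.534 L ÷ 1000 = 0.56 g
cobalt chloride hexahydrate: 8.43 µmol/L × 237.93 g/mol × 0.534 L ÷ 1000 = 1.07 mg
malt extract: 0.46% w/v = 4.6 g/L → 4.6 × 0.534 L = 2.46 g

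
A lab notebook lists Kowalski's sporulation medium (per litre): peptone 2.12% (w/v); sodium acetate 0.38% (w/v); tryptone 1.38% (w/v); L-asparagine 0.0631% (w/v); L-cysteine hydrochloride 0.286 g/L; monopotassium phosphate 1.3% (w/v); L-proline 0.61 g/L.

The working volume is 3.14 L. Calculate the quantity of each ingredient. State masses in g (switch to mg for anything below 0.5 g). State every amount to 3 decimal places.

Scale factor relative to 1 L: 3.14.
peptone: 2.12 g per 100 mL × 3140 mL ÷ 100 = 66.568 g
sodium acetate: 0.38% w/v = 3.8 g/L → 3.8 × 3.14 L = 11.932 g
tryptone: 1.38% w/v = 13.8 g/L → 13.8 × 3.14 L = 43.332 g
L-asparagine: 0.0631% w/v = 0.631 g/L → 0.631 × 3.14 L = 1.981 g
L-cysteine hydrochloride: 0.286 g/L × 3.14 L = 0.898 g
monopotassium phosphate: 1.3 g per 100 mL × 3140 mL ÷ 100 = 40.820 g
L-proline: 0.61 g/L × 3.14 L = 1.915 g

peptone 66.568 g; sodium acetate 11.932 g; tryptone 43.332 g; L-asparagine 1.981 g; L-cysteine hydrochloride 0.898 g; monopotassium phosphate 40.820 g; L-proline 1.915 g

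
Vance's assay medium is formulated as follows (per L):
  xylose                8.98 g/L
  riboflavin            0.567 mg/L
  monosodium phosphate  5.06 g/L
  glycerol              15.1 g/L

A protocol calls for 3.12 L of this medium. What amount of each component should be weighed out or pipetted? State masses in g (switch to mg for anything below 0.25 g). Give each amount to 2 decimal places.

xylose 28.02 g; riboflavin 1.77 mg; monosodium phosphate 15.79 g; glycerol 47.11 g

Scale factor relative to 1 L: 3.12.
xylose: 8.98 g/L × 3.12 L = 28.02 g
riboflavin: 0.567 mg/L × 3.12 L = 1.77 mg
monosodium phosphate: 5.06 g/L × 3.12 L = 15.79 g
glycerol: 15.1 g/L × 3.12 L = 47.11 g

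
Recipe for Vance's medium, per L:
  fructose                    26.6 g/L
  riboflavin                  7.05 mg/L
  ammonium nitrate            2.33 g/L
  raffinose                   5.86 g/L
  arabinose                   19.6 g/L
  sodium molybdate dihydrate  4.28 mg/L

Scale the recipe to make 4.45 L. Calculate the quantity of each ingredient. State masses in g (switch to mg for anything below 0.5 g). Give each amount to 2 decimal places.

fructose 118.37 g; riboflavin 31.37 mg; ammonium nitrate 10.37 g; raffinose 26.08 g; arabinose 87.22 g; sodium molybdate dihydrate 19.05 mg

Scale factor relative to 1 L: 4.45.
fructose: 26.6 g/L × 4.45 L = 118.37 g
riboflavin: 7.05 mg/L × 4.45 L = 31.37 mg
ammonium nitrate: 2.33 g/L × 4.45 L = 10.37 g
raffinose: 5.86 g/L × 4.45 L = 26.08 g
arabinose: 19.6 g/L × 4.45 L = 87.22 g
sodium molybdate dihydrate: 4.28 mg/L × 4.45 L = 19.05 mg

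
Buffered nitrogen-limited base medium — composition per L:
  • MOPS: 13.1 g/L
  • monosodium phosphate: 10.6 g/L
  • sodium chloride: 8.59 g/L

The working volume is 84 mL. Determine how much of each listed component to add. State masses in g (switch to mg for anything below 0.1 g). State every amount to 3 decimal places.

MOPS 1.100 g; monosodium phosphate 0.890 g; sodium chloride 0.722 g

Target volume = 84 mL = 0.084 L.
MOPS: 13.1 g/L × 0.084 L = 1.100 g
monosodium phosphate: 10.6 g/L × 0.084 L = 0.890 g
sodium chloride: 8.59 g/L × 0.084 L = 0.722 g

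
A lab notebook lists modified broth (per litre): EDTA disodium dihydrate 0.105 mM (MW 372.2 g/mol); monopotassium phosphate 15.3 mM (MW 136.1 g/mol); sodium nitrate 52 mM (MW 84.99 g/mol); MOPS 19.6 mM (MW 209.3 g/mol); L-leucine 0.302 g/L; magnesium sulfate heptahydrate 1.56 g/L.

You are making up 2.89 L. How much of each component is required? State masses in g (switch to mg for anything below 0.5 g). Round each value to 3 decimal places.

EDTA disodium dihydrate 112.944 mg; monopotassium phosphate 6.018 g; sodium nitrate 12.772 g; MOPS 11.856 g; L-leucine 0.873 g; magnesium sulfate heptahydrate 4.508 g

Scale factor relative to 1 L: 2.89.
EDTA disodium dihydrate: 0.105 mmol/L × 372.2 mg/mmol × 2.89 L = 112.944 mg
monopotassium phosphate: 15.3 mmol/L × 136.1 g/mol × 2.89 L ÷ 1000 = 6.018 g
sodium nitrate: 52 mmol/L × 84.99 g/mol × 2.89 L ÷ 1000 = 12.772 g
MOPS: 19.6 mmol/L × 209.3 g/mol × 2.89 L ÷ 1000 = 11.856 g
L-leucine: 0.302 g/L × 2.89 L = 0.873 g
magnesium sulfate heptahydrate: 1.56 g/L × 2.89 L = 4.508 g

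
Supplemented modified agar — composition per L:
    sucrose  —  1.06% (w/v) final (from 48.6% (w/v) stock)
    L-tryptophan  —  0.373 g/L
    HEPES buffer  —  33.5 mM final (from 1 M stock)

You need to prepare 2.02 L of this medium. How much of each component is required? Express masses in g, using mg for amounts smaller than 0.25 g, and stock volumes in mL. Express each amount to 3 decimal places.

Scale factor relative to 1 L: 2.02.
sucrose: V = C2·V2/C1 = 1.06% ÷ 48.6% × 2020 mL = 44.058 mL
L-tryptophan: 0.373 g/L × 2.02 L = 0.753 g
HEPES buffer: V = C2·V2/C1 = 33.5 mM × 2020 mL ÷ 1000 mM = 67.670 mL

sucrose 44.058 mL; L-tryptophan 0.753 g; HEPES buffer 67.670 mL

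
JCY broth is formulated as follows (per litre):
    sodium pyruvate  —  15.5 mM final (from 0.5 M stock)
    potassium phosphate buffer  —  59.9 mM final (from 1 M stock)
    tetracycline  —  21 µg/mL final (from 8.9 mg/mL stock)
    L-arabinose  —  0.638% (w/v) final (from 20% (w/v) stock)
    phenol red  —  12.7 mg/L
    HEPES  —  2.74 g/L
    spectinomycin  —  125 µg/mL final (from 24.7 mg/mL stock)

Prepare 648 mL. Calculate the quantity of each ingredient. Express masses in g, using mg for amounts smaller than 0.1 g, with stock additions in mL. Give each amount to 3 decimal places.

Target volume = 648 mL = 0.648 L.
sodium pyruvate: C1V1 = C2V2 → 15.5 mM × 648 mL ÷ 500 mM = 20.088 mL
potassium phosphate buffer: dilute stock: 59.9 mM × 648 mL ÷ 1000 mM = 38.815 mL
tetracycline: dilute stock: 21 µg/mL × 648 mL ÷ 8900 µg/mL = 1.529 mL
L-arabinose: C1V1 = C2V2 → 0.638% ÷ 20% × 648 mL = 20.671 mL
phenol red: 12.7 mg/L × 0.648 L = 8.230 mg
HEPES: 2.74 g/L × 0.648 L = 1.776 g
spectinomycin: dilute stock: 125 µg/mL × 648 mL ÷ 24700 µg/mL = 3.279 mL

sodium pyruvate 20.088 mL; potassium phosphate buffer 38.815 mL; tetracycline 1.529 mL; L-arabinose 20.671 mL; phenol red 8.230 mg; HEPES 1.776 g; spectinomycin 3.279 mL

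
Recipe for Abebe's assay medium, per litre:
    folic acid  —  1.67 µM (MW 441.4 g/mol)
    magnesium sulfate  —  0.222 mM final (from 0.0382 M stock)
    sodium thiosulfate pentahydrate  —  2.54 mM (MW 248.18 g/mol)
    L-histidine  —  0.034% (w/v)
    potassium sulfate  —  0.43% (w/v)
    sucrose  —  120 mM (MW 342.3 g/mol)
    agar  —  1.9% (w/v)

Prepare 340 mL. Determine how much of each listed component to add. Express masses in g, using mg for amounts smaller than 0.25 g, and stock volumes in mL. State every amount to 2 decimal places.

Target volume = 340 mL = 0.34 L.
folic acid: 1.67 µmol/L × 441.4 g/mol × 0.34 L ÷ 1000 = 0.25 mg
magnesium sulfate: C1V1 = C2V2 → 0.222 mM × 340 mL ÷ 38.2 mM = 1.98 mL
sodium thiosulfate pentahydrate: 2.54 mmol/L × 248.18 mg/mmol × 0.34 L = 214.33 mg
L-histidine: 0.034% w/v = 0.34 g/L → 0.34 × 0.34 L = 0.1156 g = 115.60 mg
potassium sulfate: 0.43% w/v = 4.3 g/L → 4.3 × 0.34 L = 1.46 g
sucrose: 120 mmol/L × 342.3 g/mol × 0.34 L ÷ 1000 = 13.97 g
agar: 1.9 g per 100 mL × 340 mL ÷ 100 = 6.46 g

folic acid 0.25 mg; magnesium sulfate 1.98 mL; sodium thiosulfate pentahydrate 214.33 mg; L-histidine 115.60 mg; potassium sulfate 1.46 g; sucrose 13.97 g; agar 6.46 g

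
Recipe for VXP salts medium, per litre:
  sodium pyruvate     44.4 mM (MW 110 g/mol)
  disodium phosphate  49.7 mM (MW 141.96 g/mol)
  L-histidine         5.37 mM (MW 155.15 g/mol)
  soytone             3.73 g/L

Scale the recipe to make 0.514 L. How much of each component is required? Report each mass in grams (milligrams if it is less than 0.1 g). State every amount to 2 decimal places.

sodium pyruvate 2.51 g; disodium phosphate 3.63 g; L-histidine 0.43 g; soytone 1.92 g

Scale factor relative to 1 L: 0.514.
sodium pyruvate: 44.4 mmol/L × 110 g/mol × 0.514 L ÷ 1000 = 2.51 g
disodium phosphate: 49.7 mmol/L × 141.96 g/mol × 0.514 L ÷ 1000 = 3.63 g
L-histidine: 5.37 mmol/L × 155.15 g/mol × 0.514 L ÷ 1000 = 0.43 g
soytone: 3.73 g/L × 0.514 L = 1.92 g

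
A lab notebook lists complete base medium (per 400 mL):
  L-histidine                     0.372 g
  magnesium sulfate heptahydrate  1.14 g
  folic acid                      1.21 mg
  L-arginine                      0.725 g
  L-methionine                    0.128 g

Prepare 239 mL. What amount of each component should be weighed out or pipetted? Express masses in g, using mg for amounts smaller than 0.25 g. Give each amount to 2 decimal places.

Ratio of target to recipe volume: 239 / 400 = 0.5975.
L-histidine: 0.372 g × (239 mL / 400 mL) = 0.22227 g = 222.27 mg
magnesium sulfate heptahydrate: 1.14 g × (239 mL / 400 mL) = 0.68 g
folic acid: 1.21 mg × (239 mL / 400 mL) = 0.72 mg
L-arginine: 0.725 g × (239 mL / 400 mL) = 0.43 g
L-methionine: 0.128 g × (239 mL / 400 mL) = 0.07648 g = 76.48 mg

L-histidine 222.27 mg; magnesium sulfate heptahydrate 0.68 g; folic acid 0.72 mg; L-arginine 0.43 g; L-methionine 76.48 mg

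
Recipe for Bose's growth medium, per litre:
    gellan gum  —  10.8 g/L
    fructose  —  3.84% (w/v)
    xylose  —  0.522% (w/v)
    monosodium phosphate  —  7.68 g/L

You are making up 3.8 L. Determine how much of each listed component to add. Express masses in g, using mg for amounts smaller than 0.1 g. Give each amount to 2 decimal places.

Scale factor relative to 1 L: 3.8.
gellan gum: 10.8 g/L × 3.8 L = 41.04 g
fructose: 3.84% w/v = 38.4 g/L → 38.4 × 3.8 L = 145.92 g
xylose: 0.522 g per 100 mL × 3800 mL ÷ 100 = 19.84 g
monosodium phosphate: 7.68 g/L × 3.8 L = 29.18 g

gellan gum 41.04 g; fructose 145.92 g; xylose 19.84 g; monosodium phosphate 29.18 g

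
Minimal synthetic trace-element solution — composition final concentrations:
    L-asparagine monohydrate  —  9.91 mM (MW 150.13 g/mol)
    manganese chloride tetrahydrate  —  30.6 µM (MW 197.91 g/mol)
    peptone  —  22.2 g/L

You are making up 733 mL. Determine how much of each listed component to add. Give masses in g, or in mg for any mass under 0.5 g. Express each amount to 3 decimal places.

Target volume = 733 mL = 0.733 L.
L-asparagine monohydrate: 9.91 mmol/L × 150.13 g/mol × 0.733 L ÷ 1000 = 1.091 g
manganese chloride tetrahydrate: 30.6 µmol/L × 197.91 g/mol × 0.733 L ÷ 1000 = 4.439 mg
peptone: 22.2 g/L × 0.733 L = 16.273 g

L-asparagine monohydrate 1.091 g; manganese chloride tetrahydrate 4.439 mg; peptone 16.273 g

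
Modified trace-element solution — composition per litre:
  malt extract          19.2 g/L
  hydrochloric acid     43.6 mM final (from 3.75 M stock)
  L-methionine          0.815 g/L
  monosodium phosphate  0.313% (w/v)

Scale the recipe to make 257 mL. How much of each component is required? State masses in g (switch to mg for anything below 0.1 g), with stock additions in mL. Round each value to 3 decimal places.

Target volume = 257 mL = 0.257 L.
malt extract: 19.2 g/L × 0.257 L = 4.934 g
hydrochloric acid: V = C2·V2/C1 = 43.6 mM × 257 mL ÷ 3750 mM = 2.988 mL
L-methionine: 0.815 g/L × 0.257 L = 0.209 g
monosodium phosphate: 0.313 g per 100 mL × 257 mL ÷ 100 = 0.804 g

malt extract 4.934 g; hydrochloric acid 2.988 mL; L-methionine 0.209 g; monosodium phosphate 0.804 g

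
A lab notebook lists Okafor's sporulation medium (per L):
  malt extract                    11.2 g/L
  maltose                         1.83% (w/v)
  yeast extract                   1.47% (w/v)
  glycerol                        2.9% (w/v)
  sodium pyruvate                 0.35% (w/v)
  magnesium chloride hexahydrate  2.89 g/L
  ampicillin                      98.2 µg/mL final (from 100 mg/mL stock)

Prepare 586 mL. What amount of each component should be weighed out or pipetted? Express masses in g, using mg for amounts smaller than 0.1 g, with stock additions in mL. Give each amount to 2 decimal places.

malt extract 6.56 g; maltose 10.72 g; yeast extract 8.61 g; glycerol 16.99 g; sodium pyruvate 2.05 g; magnesium chloride hexahydrate 1.69 g; ampicillin 0.58 mL

Target volume = 586 mL = 0.586 L.
malt extract: 11.2 g/L × 0.586 L = 6.56 g
maltose: 1.83% w/v = 18.3 g/L → 18.3 × 0.586 L = 10.72 g
yeast extract: 1.47% w/v = 14.7 g/L → 14.7 × 0.586 L = 8.61 g
glycerol: 2.9 g per 100 mL × 586 mL ÷ 100 = 16.99 g
sodium pyruvate: 0.35% w/v = 3.5 g/L → 3.5 × 0.586 L = 2.05 g
magnesium chloride hexahydrate: 2.89 g/L × 0.586 L = 1.69 g
ampicillin: dilute stock: 98.2 µg/mL × 586 mL ÷ 100000 µg/mL = 0.58 mL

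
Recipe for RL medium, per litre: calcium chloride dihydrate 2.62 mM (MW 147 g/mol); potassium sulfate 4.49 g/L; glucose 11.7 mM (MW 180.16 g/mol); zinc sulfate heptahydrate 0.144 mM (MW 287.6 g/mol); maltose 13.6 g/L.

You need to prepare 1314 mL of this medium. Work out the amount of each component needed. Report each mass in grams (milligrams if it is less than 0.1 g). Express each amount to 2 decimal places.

calcium chloride dihydrate 0.51 g; potassium sulfate 5.90 g; glucose 2.77 g; zinc sulfate heptahydrate 54.42 mg; maltose 17.87 g

Target volume = 1314 mL = 1.314 L.
calcium chloride dihydrate: 2.62 mmol/L × 147 g/mol × 1.314 L ÷ 1000 = 0.51 g
potassium sulfate: 4.49 g/L × 1.314 L = 5.90 g
glucose: 11.7 mmol/L × 180.16 g/mol × 1.314 L ÷ 1000 = 2.77 g
zinc sulfate heptahydrate: 0.144 mmol/L × 287.6 mg/mmol × 1.314 L = 54.42 mg
maltose: 13.6 g/L × 1.314 L = 17.87 g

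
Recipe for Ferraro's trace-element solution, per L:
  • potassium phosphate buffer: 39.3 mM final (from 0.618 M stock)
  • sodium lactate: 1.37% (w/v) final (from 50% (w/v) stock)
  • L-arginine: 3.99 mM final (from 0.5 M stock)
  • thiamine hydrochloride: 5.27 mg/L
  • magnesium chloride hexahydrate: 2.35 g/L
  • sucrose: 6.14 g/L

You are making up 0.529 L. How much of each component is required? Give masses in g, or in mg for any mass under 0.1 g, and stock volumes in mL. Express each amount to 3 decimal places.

Scale factor relative to 1 L: 0.529.
potassium phosphate buffer: dilute stock: 39.3 mM × 529 mL ÷ 618 mM = 33.640 mL
sodium lactate: V = C2·V2/C1 = 1.37% ÷ 50% × 529 mL = 14.495 mL
L-arginine: V = C2·V2/C1 = 3.99 mM × 529 mL ÷ 500 mM = 4.221 mL
thiamine hydrochloride: 5.27 mg/L × 0.529 L = 2.788 mg
magnesium chloride hexahydrate: 2.35 g/L × 0.529 L = 1.243 g
sucrose: 6.14 g/L × 0.529 L = 3.248 g

potassium phosphate buffer 33.640 mL; sodium lactate 14.495 mL; L-arginine 4.221 mL; thiamine hydrochloride 2.788 mg; magnesium chloride hexahydrate 1.243 g; sucrose 3.248 g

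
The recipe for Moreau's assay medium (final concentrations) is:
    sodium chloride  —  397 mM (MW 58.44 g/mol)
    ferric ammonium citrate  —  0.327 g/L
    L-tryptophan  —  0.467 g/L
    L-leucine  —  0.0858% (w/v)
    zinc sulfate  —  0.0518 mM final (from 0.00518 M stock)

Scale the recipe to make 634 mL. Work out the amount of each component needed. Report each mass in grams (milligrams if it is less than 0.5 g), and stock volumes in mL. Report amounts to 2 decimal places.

sodium chloride 14.71 g; ferric ammonium citrate 207.32 mg; L-tryptophan 296.08 mg; L-leucine 0.54 g; zinc sulfate 6.34 mL

Working volume: 634 mL = 0.634 L.
sodium chloride: 397 mmol/L × 58.44 g/mol × 0.634 L ÷ 1000 = 14.71 g
ferric ammonium citrate: 0.327 g/L × 0.634 L = 0.207318 g = 207.32 mg
L-tryptophan: 0.467 g/L × 0.634 L = 0.296078 g = 296.08 mg
L-leucine: 0.0858 g per 100 mL × 634 mL ÷ 100 = 0.54 g
zinc sulfate: V = C2·V2/C1 = 0.0518 mM × 634 mL ÷ 5.18 mM = 6.34 mL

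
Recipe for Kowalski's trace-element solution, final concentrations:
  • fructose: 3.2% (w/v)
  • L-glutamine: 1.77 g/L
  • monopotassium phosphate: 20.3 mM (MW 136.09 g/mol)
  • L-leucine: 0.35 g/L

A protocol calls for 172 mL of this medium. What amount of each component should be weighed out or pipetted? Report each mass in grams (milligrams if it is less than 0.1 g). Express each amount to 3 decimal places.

fructose 5.504 g; L-glutamine 0.304 g; monopotassium phosphate 0.475 g; L-leucine 60.200 mg

Scale factor relative to 1 L: 0.172.
fructose: 3.2% w/v = 32 g/L → 32 × 0.172 L = 5.504 g
L-glutamine: 1.77 g/L × 0.172 L = 0.304 g
monopotassium phosphate: 20.3 mmol/L × 136.09 g/mol × 0.172 L ÷ 1000 = 0.475 g
L-leucine: 0.35 g/L × 0.172 L = 0.0602 g = 60.200 mg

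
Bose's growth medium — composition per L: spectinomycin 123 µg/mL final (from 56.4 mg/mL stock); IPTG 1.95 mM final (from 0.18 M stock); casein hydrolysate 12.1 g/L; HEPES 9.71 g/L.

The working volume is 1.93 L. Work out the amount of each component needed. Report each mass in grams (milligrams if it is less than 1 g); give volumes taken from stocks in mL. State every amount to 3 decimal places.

Working volume: 1.93 L.
spectinomycin: dilute stock: 123 µg/mL × 1930 mL ÷ 56400 µg/mL = 4.209 mL
IPTG: C1V1 = C2V2 → 1.95 mM × 1930 mL ÷ 180 mM = 20.908 mL
casein hydrolysate: 12.1 g/L × 1.93 L = 23.353 g
HEPES: 9.71 g/L × 1.93 L = 18.740 g

spectinomycin 4.209 mL; IPTG 20.908 mL; casein hydrolysate 23.353 g; HEPES 18.740 g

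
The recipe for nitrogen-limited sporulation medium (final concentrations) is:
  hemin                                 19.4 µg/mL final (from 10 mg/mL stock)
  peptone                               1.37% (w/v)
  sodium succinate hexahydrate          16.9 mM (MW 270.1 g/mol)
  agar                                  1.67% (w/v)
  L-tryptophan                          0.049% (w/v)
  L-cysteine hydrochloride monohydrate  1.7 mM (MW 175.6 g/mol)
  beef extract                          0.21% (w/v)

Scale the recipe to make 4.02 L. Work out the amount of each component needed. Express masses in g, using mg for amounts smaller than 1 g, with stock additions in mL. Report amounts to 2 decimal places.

Working volume: 4.02 L.
hemin: V = C2·V2/C1 = 19.4 µg/mL × 4020 mL ÷ 10000 µg/mL = 7.80 mL
peptone: 1.37% w/v = 13.7 g/L → 13.7 × 4.02 L = 55.07 g
sodium succinate hexahydrate: 16.9 mmol/L × 270.1 g/mol × 4.02 L ÷ 1000 = 18.35 g
agar: 1.67% w/v = 16.7 g/L → 16.7 × 4.02 L = 67.13 g
L-tryptophan: 0.049% w/v = 0.49 g/L → 0.49 × 4.02 L = 1.97 g
L-cysteine hydrochloride monohydrate: 1.7 mmol/L × 175.6 g/mol × 4.02 L ÷ 1000 = 1.20 g
beef extract: 0.21 g per 100 mL × 4020 mL ÷ 100 = 8.44 g

hemin 7.80 mL; peptone 55.07 g; sodium succinate hexahydrate 18.35 g; agar 67.13 g; L-tryptophan 1.97 g; L-cysteine hydrochloride monohydrate 1.20 g; beef extract 8.44 g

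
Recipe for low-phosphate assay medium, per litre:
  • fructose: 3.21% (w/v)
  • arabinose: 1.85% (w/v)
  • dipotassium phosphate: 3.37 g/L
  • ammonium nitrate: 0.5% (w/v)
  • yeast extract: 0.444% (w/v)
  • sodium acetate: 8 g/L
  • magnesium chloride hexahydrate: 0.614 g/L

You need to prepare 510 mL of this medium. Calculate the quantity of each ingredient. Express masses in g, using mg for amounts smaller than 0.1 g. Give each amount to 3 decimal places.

Target volume = 510 mL = 0.51 L.
fructose: 3.21% w/v = 32.1 g/L → 32.1 × 0.51 L = 16.371 g
arabinose: 1.85 g per 100 mL × 510 mL ÷ 100 = 9.435 g
dipotassium phosphate: 3.37 g/L × 0.51 L = 1.719 g
ammonium nitrate: 0.5% w/v = 5 g/L → 5 × 0.51 L = 2.550 g
yeast extract: 0.444 g per 100 mL × 510 mL ÷ 100 = 2.264 g
sodium acetate: 8 g/L × 0.51 L = 4.080 g
magnesium chloride hexahydrate: 0.614 g/L × 0.51 L = 0.313 g

fructose 16.371 g; arabinose 9.435 g; dipotassium phosphate 1.719 g; ammonium nitrate 2.550 g; yeast extract 2.264 g; sodium acetate 4.080 g; magnesium chloride hexahydrate 0.313 g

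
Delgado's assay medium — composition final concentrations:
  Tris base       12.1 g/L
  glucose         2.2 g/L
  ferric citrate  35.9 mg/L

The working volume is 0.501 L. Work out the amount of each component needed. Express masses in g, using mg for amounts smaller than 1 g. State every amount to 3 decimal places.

Working volume: 0.501 L.
Tris base: 12.1 g/L × 0.501 L = 6.062 g
glucose: 2.2 g/L × 0.501 L = 1.102 g
ferric citrate: 35.9 mg/L × 0.501 L = 17.986 mg

Tris base 6.062 g; glucose 1.102 g; ferric citrate 17.986 mg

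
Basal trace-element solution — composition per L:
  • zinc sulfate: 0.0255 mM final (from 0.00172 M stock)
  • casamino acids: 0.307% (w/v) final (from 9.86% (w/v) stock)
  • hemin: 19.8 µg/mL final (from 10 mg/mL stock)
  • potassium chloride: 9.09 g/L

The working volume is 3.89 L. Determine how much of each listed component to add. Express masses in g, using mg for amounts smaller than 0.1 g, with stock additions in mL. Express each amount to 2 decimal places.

zinc sulfate 57.67 mL; casamino acids 121.12 mL; hemin 7.70 mL; potassium chloride 35.36 g

Scale factor relative to 1 L: 3.89.
zinc sulfate: C1V1 = C2V2 → 0.0255 mM × 3890 mL ÷ 1.72 mM = 57.67 mL
casamino acids: V = C2·V2/C1 = 0.307% ÷ 9.86% × 3890 mL = 121.12 mL
hemin: C1V1 = C2V2 → 19.8 µg/mL × 3890 mL ÷ 10000 µg/mL = 7.70 mL
potassium chloride: 9.09 g/L × 3.89 L = 35.36 g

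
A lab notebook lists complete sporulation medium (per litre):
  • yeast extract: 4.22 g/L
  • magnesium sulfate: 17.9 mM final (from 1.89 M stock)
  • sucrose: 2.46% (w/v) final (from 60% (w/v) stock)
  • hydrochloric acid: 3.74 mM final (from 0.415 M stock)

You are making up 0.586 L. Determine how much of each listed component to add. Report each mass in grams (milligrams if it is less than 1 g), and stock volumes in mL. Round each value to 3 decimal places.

yeast extract 2.473 g; magnesium sulfate 5.550 mL; sucrose 24.026 mL; hydrochloric acid 5.281 mL

Scale factor relative to 1 L: 0.586.
yeast extract: 4.22 g/L × 0.586 L = 2.473 g
magnesium sulfate: V = C2·V2/C1 = 17.9 mM × 586 mL ÷ 1890 mM = 5.550 mL
sucrose: V = C2·V2/C1 = 2.46% ÷ 60% × 586 mL = 24.026 mL
hydrochloric acid: dilute stock: 3.74 mM × 586 mL ÷ 415 mM = 5.281 mL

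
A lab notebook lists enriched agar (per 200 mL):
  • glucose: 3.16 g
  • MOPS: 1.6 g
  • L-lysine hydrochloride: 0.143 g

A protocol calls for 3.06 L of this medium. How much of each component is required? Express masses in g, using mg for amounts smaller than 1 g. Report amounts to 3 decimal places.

Scale factor = 3060 mL / 200 mL = 15.3.
glucose: 3.16 g × (3060 mL / 200 mL) = 48.348 g
MOPS: 1.6 g × (3060 mL / 200 mL) = 24.480 g
L-lysine hydrochloride: 0.143 g × (3060 mL / 200 mL) = 2.188 g

glucose 48.348 g; MOPS 24.480 g; L-lysine hydrochloride 2.188 g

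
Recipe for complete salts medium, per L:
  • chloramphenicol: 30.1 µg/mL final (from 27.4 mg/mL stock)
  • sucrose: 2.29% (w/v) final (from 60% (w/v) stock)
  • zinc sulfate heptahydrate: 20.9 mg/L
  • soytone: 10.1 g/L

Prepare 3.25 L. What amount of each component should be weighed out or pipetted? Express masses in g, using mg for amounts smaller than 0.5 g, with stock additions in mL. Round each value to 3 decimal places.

chloramphenicol 3.570 mL; sucrose 124.042 mL; zinc sulfate heptahydrate 67.925 mg; soytone 32.825 g

Working volume: 3.25 L.
chloramphenicol: C1V1 = C2V2 → 30.1 µg/mL × 3250 mL ÷ 27400 µg/mL = 3.570 mL
sucrose: dilute stock: 2.29% ÷ 60% × 3250 mL = 124.042 mL
zinc sulfate heptahydrate: 20.9 mg/L × 3.25 L = 67.925 mg
soytone: 10.1 g/L × 3.25 L = 32.825 g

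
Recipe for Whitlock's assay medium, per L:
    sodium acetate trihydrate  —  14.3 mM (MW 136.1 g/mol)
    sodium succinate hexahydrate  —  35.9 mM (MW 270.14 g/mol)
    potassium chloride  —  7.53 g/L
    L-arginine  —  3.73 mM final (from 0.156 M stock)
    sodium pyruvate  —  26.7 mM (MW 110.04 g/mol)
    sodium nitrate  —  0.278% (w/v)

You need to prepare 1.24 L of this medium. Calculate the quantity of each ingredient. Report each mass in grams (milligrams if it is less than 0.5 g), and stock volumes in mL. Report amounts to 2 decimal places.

Working volume: 1.24 L.
sodium acetate trihydrate: 14.3 mmol/L × 136.1 g/mol × 1.24 L ÷ 1000 = 2.41 g
sodium succinate hexahydrate: 35.9 mmol/L × 270.14 g/mol × 1.24 L ÷ 1000 = 12.03 g
potassium chloride: 7.53 g/L × 1.24 L = 9.34 g
L-arginine: V = C2·V2/C1 = 3.73 mM × 1240 mL ÷ 156 mM = 29.65 mL
sodium pyruvate: 26.7 mmol/L × 110.04 g/mol × 1.24 L ÷ 1000 = 3.64 g
sodium nitrate: 0.278% w/v = 2.78 g/L → 2.78 × 1.24 L = 3.45 g

sodium acetate trihydrate 2.41 g; sodium succinate hexahydrate 12.03 g; potassium chloride 9.34 g; L-arginine 29.65 mL; sodium pyruvate 3.64 g; sodium nitrate 3.45 g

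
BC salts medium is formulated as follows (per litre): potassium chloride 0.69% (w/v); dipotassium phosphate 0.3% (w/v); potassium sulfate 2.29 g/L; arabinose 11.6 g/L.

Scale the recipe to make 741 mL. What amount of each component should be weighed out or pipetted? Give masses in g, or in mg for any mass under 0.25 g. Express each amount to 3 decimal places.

Working volume: 741 mL = 0.741 L.
potassium chloride: 0.69 g per 100 mL × 741 mL ÷ 100 = 5.113 g
dipotassium phosphate: 0.3 g per 100 mL × 741 mL ÷ 100 = 2.223 g
potassium sulfate: 2.29 g/L × 0.741 L = 1.697 g
arabinose: 11.6 g/L × 0.741 L = 8.596 g

potassium chloride 5.113 g; dipotassium phosphate 2.223 g; potassium sulfate 1.697 g; arabinose 8.596 g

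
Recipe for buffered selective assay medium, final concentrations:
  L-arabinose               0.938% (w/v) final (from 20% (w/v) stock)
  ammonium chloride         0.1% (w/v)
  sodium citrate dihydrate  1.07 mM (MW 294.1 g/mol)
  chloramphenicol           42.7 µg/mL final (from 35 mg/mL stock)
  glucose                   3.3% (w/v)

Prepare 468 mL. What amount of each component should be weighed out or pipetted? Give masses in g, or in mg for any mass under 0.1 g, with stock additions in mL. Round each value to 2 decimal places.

Scale factor relative to 1 L: 0.468.
L-arabinose: C1V1 = C2V2 → 0.938% ÷ 20% × 468 mL = 21.95 mL
ammonium chloride: 0.1 g per 100 mL × 468 mL ÷ 100 = 0.47 g
sodium citrate dihydrate: 1.07 mmol/L × 294.1 g/mol × 0.468 L ÷ 1000 = 0.15 g
chloramphenicol: V = C2·V2/C1 = 42.7 µg/mL × 468 mL ÷ 35000 µg/mL = 0.57 mL
glucose: 3.3 g per 100 mL × 468 mL ÷ 100 = 15.44 g

L-arabinose 21.95 mL; ammonium chloride 0.47 g; sodium citrate dihydrate 0.15 g; chloramphenicol 0.57 mL; glucose 15.44 g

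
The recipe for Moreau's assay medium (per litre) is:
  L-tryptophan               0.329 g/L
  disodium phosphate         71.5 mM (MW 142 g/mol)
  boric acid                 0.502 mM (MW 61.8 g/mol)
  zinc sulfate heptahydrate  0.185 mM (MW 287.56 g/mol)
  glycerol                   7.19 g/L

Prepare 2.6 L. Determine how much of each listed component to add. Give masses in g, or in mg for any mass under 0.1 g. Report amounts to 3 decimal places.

Working volume: 2.6 L.
L-tryptophan: 0.329 g/L × 2.6 L = 0.855 g
disodium phosphate: 71.5 mmol/L × 142 g/mol × 2.6 L ÷ 1000 = 26.398 g
boric acid: 0.502 mmol/L × 61.8 mg/mmol × 2.6 L = 80.661 mg
zinc sulfate heptahydrate: 0.185 mmol/L × 287.56 g/mol × 2.6 L ÷ 1000 = 0.138 g
glycerol: 7.19 g/L × 2.6 L = 18.694 g

L-tryptophan 0.855 g; disodium phosphate 26.398 g; boric acid 80.661 mg; zinc sulfate heptahydrate 0.138 g; glycerol 18.694 g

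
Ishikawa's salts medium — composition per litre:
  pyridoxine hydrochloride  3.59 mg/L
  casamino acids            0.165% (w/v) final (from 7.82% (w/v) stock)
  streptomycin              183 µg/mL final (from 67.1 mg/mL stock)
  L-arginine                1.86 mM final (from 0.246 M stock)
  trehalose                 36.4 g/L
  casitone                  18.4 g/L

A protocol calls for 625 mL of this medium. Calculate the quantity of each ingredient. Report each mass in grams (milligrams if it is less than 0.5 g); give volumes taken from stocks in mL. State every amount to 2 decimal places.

pyridoxine hydrochloride 2.24 mg; casamino acids 13.19 mL; streptomycin 1.70 mL; L-arginine 4.73 mL; trehalose 22.75 g; casitone 11.50 g

Scale factor relative to 1 L: 0.625.
pyridoxine hydrochloride: 3.59 mg/L × 0.625 L = 2.24 mg
casamino acids: C1V1 = C2V2 → 0.165% ÷ 7.82% × 625 mL = 13.19 mL
streptomycin: dilute stock: 183 µg/mL × 625 mL ÷ 67100 µg/mL = 1.70 mL
L-arginine: C1V1 = C2V2 → 1.86 mM × 625 mL ÷ 246 mM = 4.73 mL
trehalose: 36.4 g/L × 0.625 L = 22.75 g
casitone: 18.4 g/L × 0.625 L = 11.50 g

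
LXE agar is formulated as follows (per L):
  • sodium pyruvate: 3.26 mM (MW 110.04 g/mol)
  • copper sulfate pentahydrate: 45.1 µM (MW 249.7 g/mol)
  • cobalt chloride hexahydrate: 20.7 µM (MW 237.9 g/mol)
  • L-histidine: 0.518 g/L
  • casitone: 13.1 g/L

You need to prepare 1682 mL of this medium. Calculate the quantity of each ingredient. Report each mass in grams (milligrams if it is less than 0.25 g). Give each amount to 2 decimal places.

sodium pyruvate 0.60 g; copper sulfate pentahydrate 18.94 mg; cobalt chloride hexahydrate 8.28 mg; L-histidine 0.87 g; casitone 22.03 g

Target volume = 1682 mL = 1.682 L.
sodium pyruvate: 3.26 mmol/L × 110.04 g/mol × 1.682 L ÷ 1000 = 0.60 g
copper sulfate pentahydrate: 45.1 µmol/L × 249.7 g/mol × 1.682 L ÷ 1000 = 18.94 mg
cobalt chloride hexahydrate: 20.7 µmol/L × 237.9 g/mol × 1.682 L ÷ 1000 = 8.28 mg
L-histidine: 0.518 g/L × 1.682 L = 0.87 g
casitone: 13.1 g/L × 1.682 L = 22.03 g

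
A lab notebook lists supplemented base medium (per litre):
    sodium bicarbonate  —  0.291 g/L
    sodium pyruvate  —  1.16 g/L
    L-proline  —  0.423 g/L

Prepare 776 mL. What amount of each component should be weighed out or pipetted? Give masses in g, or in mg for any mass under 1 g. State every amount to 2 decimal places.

Scale factor relative to 1 L: 0.776.
sodium bicarbonate: 0.291 g/L × 0.776 L = 0.225816 g = 225.82 mg
sodium pyruvate: 1.16 g/L × 0.776 L = 0.90016 g = 900.16 mg
L-proline: 0.423 g/L × 0.776 L = 0.328248 g = 328.25 mg

sodium bicarbonate 225.82 mg; sodium pyruvate 900.16 mg; L-proline 328.25 mg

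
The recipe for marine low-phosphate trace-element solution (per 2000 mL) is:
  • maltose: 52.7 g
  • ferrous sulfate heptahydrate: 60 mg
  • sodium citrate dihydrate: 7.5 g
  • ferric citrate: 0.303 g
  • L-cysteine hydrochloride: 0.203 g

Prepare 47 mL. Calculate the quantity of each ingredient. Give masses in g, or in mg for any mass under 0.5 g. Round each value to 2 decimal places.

maltose 1.24 g; ferrous sulfate heptahydrate 1.41 mg; sodium citrate dihydrate 176.25 mg; ferric citrate 7.12 mg; L-cysteine hydrochloride 4.77 mg

Scale factor = 47 mL / 2000 mL = 0.0235.
maltose: 52.7 g × (47 mL / 2000 mL) = 1.24 g
ferrous sulfate heptahydrate: 60 mg × (47 mL / 2000 mL) = 1.41 mg
sodium citrate dihydrate: 7.5 g × (47 mL / 2000 mL) = 0.17625 g = 176.25 mg
ferric citrate: 0.303 g × (47 mL / 2000 mL) = 0.0071205 g = 7.12 mg
L-cysteine hydrochloride: 0.203 g × (47 mL / 2000 mL) = 0.0047705 g = 4.77 mg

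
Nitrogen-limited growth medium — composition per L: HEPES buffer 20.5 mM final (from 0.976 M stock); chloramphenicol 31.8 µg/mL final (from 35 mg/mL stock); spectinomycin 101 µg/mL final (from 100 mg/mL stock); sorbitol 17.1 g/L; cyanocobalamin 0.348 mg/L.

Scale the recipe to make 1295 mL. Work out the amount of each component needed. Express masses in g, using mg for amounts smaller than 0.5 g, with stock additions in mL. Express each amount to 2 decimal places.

Target volume = 1295 mL = 1.295 L.
HEPES buffer: dilute stock: 20.5 mM × 1295 mL ÷ 976 mM = 27.20 mL
chloramphenicol: V = C2·V2/C1 = 31.8 µg/mL × 1295 mL ÷ 35000 µg/mL = 1.18 mL
spectinomycin: dilute stock: 101 µg/mL × 1295 mL ÷ 100000 µg/mL = 1.31 mL
sorbitol: 17.1 g/L × 1.295 L = 22.14 g
cyanocobalamin: 0.348 mg/L × 1.295 L = 0.45 mg

HEPES buffer 27.20 mL; chloramphenicol 1.18 mL; spectinomycin 1.31 mL; sorbitol 22.14 g; cyanocobalamin 0.45 mg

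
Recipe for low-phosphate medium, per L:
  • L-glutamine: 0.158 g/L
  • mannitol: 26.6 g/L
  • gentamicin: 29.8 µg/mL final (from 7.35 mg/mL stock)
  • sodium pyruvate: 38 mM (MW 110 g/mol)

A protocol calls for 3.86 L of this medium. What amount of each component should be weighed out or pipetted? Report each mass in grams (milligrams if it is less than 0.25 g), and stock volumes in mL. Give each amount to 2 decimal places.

Scale factor relative to 1 L: 3.86.
L-glutamine: 0.158 g/L × 3.86 L = 0.61 g
mannitol: 26.6 g/L × 3.86 L = 102.68 g
gentamicin: dilute stock: 29.8 µg/mL × 3860 mL ÷ 7350 µg/mL = 15.65 mL
sodium pyruvate: 38 mmol/L × 110 g/mol × 3.86 L ÷ 1000 = 16.13 g

L-glutamine 0.61 g; mannitol 102.68 g; gentamicin 15.65 mL; sodium pyruvate 16.13 g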